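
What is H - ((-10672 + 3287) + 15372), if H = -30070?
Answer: -38057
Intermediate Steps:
H - ((-10672 + 3287) + 15372) = -30070 - ((-10672 + 3287) + 15372) = -30070 - (-7385 + 15372) = -30070 - 1*7987 = -30070 - 7987 = -38057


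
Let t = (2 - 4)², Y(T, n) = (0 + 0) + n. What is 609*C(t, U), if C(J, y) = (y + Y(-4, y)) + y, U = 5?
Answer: 9135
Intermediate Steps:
Y(T, n) = n (Y(T, n) = 0 + n = n)
t = 4 (t = (-2)² = 4)
C(J, y) = 3*y (C(J, y) = (y + y) + y = 2*y + y = 3*y)
609*C(t, U) = 609*(3*5) = 609*15 = 9135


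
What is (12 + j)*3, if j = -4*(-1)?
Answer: 48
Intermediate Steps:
j = 4
(12 + j)*3 = (12 + 4)*3 = 16*3 = 48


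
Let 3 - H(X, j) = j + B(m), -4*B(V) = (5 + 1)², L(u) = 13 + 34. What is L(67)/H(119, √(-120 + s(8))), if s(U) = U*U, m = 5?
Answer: 141/50 + 47*I*√14/100 ≈ 2.82 + 1.7586*I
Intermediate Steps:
L(u) = 47
s(U) = U²
B(V) = -9 (B(V) = -(5 + 1)²/4 = -¼*6² = -¼*36 = -9)
H(X, j) = 12 - j (H(X, j) = 3 - (j - 9) = 3 - (-9 + j) = 3 + (9 - j) = 12 - j)
L(67)/H(119, √(-120 + s(8))) = 47/(12 - √(-120 + 8²)) = 47/(12 - √(-120 + 64)) = 47/(12 - √(-56)) = 47/(12 - 2*I*√14)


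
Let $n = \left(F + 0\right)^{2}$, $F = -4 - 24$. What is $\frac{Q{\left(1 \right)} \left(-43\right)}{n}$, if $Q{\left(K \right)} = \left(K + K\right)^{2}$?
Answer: $- \frac{43}{196} \approx -0.21939$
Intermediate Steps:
$Q{\left(K \right)} = 4 K^{2}$ ($Q{\left(K \right)} = \left(2 K\right)^{2} = 4 K^{2}$)
$F = -28$ ($F = -4 - 24 = -28$)
$n = 784$ ($n = \left(-28 + 0\right)^{2} = \left(-28\right)^{2} = 784$)
$\frac{Q{\left(1 \right)} \left(-43\right)}{n} = \frac{4 \cdot 1^{2} \left(-43\right)}{784} = 4 \cdot 1 \left(-43\right) \frac{1}{784} = 4 \left(-43\right) \frac{1}{784} = \left(-172\right) \frac{1}{784} = - \frac{43}{196}$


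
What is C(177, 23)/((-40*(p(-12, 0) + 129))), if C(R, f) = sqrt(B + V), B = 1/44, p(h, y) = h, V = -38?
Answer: -I*sqrt(18381)/102960 ≈ -0.0013168*I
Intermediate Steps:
B = 1/44 ≈ 0.022727
C(R, f) = I*sqrt(18381)/22 (C(R, f) = sqrt(1/44 - 38) = sqrt(-1671/44) = I*sqrt(18381)/22)
C(177, 23)/((-40*(p(-12, 0) + 129))) = (I*sqrt(18381)/22)/((-40*(-12 + 129))) = (I*sqrt(18381)/22)/((-40*117)) = (I*sqrt(18381)/22)/(-4680) = (I*sqrt(18381)/22)*(-1/4680) = -I*sqrt(18381)/102960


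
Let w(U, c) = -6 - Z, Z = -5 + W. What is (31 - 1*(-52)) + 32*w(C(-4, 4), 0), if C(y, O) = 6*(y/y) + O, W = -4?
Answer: 179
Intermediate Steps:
Z = -9 (Z = -5 - 4 = -9)
C(y, O) = 6 + O (C(y, O) = 6*1 + O = 6 + O)
w(U, c) = 3 (w(U, c) = -6 - 1*(-9) = -6 + 9 = 3)
(31 - 1*(-52)) + 32*w(C(-4, 4), 0) = (31 - 1*(-52)) + 32*3 = (31 + 52) + 96 = 83 + 96 = 179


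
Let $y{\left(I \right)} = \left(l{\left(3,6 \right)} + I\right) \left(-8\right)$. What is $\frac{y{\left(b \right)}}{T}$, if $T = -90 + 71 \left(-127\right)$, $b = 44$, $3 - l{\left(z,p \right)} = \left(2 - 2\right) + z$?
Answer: $\frac{352}{9107} \approx 0.038652$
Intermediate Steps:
$l{\left(z,p \right)} = 3 - z$ ($l{\left(z,p \right)} = 3 - \left(\left(2 - 2\right) + z\right) = 3 - \left(0 + z\right) = 3 - z$)
$y{\left(I \right)} = - 8 I$ ($y{\left(I \right)} = \left(\left(3 - 3\right) + I\right) \left(-8\right) = \left(0 + I\right) \left(-8\right) = I \left(-8\right) = - 8 I$)
$T = -9107$ ($T = -90 - 9017 = -9107$)
$\frac{y{\left(b \right)}}{T} = \frac{\left(-8\right) 44}{-9107} = \left(-352\right) \left(- \frac{1}{9107}\right) = \frac{352}{9107}$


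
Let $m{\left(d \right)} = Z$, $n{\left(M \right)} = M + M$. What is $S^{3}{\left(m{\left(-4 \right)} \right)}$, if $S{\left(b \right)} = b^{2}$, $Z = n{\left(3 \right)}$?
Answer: $46656$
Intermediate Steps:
$n{\left(M \right)} = 2 M$
$Z = 6$ ($Z = 2 \cdot 3 = 6$)
$m{\left(d \right)} = 6$
$S^{3}{\left(m{\left(-4 \right)} \right)} = \left(6^{2}\right)^{3} = 36^{3} = 46656$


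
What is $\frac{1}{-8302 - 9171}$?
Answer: $- \frac{1}{17473} \approx -5.7231 \cdot 10^{-5}$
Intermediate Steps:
$\frac{1}{-8302 - 9171} = \frac{1}{-17473} = - \frac{1}{17473}$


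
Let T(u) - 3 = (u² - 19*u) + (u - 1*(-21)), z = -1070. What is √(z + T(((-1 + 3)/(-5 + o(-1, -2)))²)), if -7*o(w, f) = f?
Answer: I*√1244276942/1089 ≈ 32.391*I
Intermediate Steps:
o(w, f) = -f/7
T(u) = 24 + u² - 18*u (T(u) = 3 + ((u² - 19*u) + (u - 1*(-21))) = 3 + ((u² - 19*u) + (u + 21)) = 3 + ((u² - 19*u) + (21 + u)) = 3 + (21 + u² - 18*u) = 24 + u² - 18*u)
√(z + T(((-1 + 3)/(-5 + o(-1, -2)))²)) = √(-1070 + (24 + (((-1 + 3)/(-5 - ⅐*(-2)))²)² - 18*(-1 + 3)²/(-5 - ⅐*(-2))²)) = √(-1070 + (24 + ((2/(-5 + 2/7))²)² - 18*4/(-5 + 2/7)²)) = √(-1070 + (24 + ((2/(-33/7))²)² - 18*(2/(-33/7))²)) = √(-1070 + (24 + ((2*(-7/33))²)² - 18*(2*(-7/33))²)) = √(-1070 + (24 + ((-14/33)²)² - 18*(-14/33)²)) = √(-1070 + (24 + (196/1089)² - 18*196/1089)) = √(-1070 + (24 + 38416/1185921 - 392/121)) = √(-1070 + 24658528/1185921) = √(-1244276942/1185921) = I*√1244276942/1089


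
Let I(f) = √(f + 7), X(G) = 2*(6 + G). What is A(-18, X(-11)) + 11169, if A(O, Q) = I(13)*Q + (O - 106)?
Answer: 11045 - 20*√5 ≈ 11000.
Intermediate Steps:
X(G) = 12 + 2*G
I(f) = √(7 + f)
A(O, Q) = -106 + O + 2*Q*√5 (A(O, Q) = √(7 + 13)*Q + (O - 106) = √20*Q + (-106 + O) = (2*√5)*Q + (-106 + O) = 2*Q*√5 + (-106 + O) = -106 + O + 2*Q*√5)
A(-18, X(-11)) + 11169 = (-106 - 18 + 2*(12 + 2*(-11))*√5) + 11169 = (-106 - 18 + 2*(12 - 22)*√5) + 11169 = (-106 - 18 + 2*(-10)*√5) + 11169 = (-106 - 18 - 20*√5) + 11169 = (-124 - 20*√5) + 11169 = 11045 - 20*√5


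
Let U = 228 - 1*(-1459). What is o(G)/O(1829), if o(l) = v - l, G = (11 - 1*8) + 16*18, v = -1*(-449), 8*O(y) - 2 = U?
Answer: 1264/1689 ≈ 0.74837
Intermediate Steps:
U = 1687 (U = 228 + 1459 = 1687)
O(y) = 1689/8 (O(y) = 1/4 + (1/8)*1687 = 1/4 + 1687/8 = 1689/8)
v = 449
G = 291 (G = (11 - 8) + 288 = 3 + 288 = 291)
o(l) = 449 - l
o(G)/O(1829) = (449 - 1*291)/(1689/8) = (449 - 291)*(8/1689) = 158*(8/1689) = 1264/1689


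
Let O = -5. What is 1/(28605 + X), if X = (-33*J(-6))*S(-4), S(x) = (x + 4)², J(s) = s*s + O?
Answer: 1/28605 ≈ 3.4959e-5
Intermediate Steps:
J(s) = -5 + s² (J(s) = s*s - 5 = s² - 5 = -5 + s²)
S(x) = (4 + x)²
X = 0 (X = (-33*(-5 + (-6)²))*(4 - 4)² = -33*(-5 + 36)*0² = -33*31*0 = -1023*0 = 0)
1/(28605 + X) = 1/(28605 + 0) = 1/28605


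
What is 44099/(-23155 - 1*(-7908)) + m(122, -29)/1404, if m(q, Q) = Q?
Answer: -62357159/21406788 ≈ -2.9130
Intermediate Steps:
44099/(-23155 - 1*(-7908)) + m(122, -29)/1404 = 44099/(-23155 - 1*(-7908)) - 29/1404 = 44099/(-23155 + 7908) - 29*1/1404 = 44099/(-15247) - 29/1404 = 44099*(-1/15247) - 29/1404 = -44099/15247 - 29/1404 = -62357159/21406788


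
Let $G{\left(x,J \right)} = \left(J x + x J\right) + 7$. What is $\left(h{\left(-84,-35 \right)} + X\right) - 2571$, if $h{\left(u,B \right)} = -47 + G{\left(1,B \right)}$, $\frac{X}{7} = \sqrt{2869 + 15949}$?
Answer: $-2681 + 679 \sqrt{2} \approx -1720.8$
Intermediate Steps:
$X = 679 \sqrt{2}$ ($X = 7 \sqrt{2869 + 15949} = 7 \sqrt{18818} = 7 \cdot 97 \sqrt{2} = 679 \sqrt{2} \approx 960.25$)
$G{\left(x,J \right)} = 7 + 2 J x$ ($G{\left(x,J \right)} = \left(J x + J x\right) + 7 = 2 J x + 7 = 7 + 2 J x$)
$h{\left(u,B \right)} = -40 + 2 B$ ($h{\left(u,B \right)} = -47 + \left(7 + 2 B 1\right) = -47 + \left(7 + 2 B\right) = -40 + 2 B$)
$\left(h{\left(-84,-35 \right)} + X\right) - 2571 = \left(\left(-40 + 2 \left(-35\right)\right) + 679 \sqrt{2}\right) - 2571 = \left(\left(-40 - 70\right) + 679 \sqrt{2}\right) - 2571 = \left(-110 + 679 \sqrt{2}\right) - 2571 = -2681 + 679 \sqrt{2}$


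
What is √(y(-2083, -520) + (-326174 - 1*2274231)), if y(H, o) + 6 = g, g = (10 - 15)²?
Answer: I*√2600386 ≈ 1612.6*I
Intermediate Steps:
g = 25 (g = (-5)² = 25)
y(H, o) = 19 (y(H, o) = -6 + 25 = 19)
√(y(-2083, -520) + (-326174 - 1*2274231)) = √(19 + (-326174 - 1*2274231)) = √(19 + (-326174 - 2274231)) = √(19 - 2600405) = √(-2600386) = I*√2600386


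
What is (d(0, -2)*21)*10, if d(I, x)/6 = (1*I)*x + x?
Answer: -2520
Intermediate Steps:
d(I, x) = 6*x + 6*I*x (d(I, x) = 6*((1*I)*x + x) = 6*(I*x + x) = 6*(x + I*x) = 6*x + 6*I*x)
(d(0, -2)*21)*10 = ((6*(-2)*(1 + 0))*21)*10 = ((6*(-2)*1)*21)*10 = -12*21*10 = -252*10 = -2520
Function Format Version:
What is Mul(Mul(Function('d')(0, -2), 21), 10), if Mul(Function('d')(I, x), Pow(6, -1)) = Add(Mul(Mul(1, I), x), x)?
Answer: -2520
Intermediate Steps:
Function('d')(I, x) = Add(Mul(6, x), Mul(6, I, x)) (Function('d')(I, x) = Mul(6, Add(Mul(Mul(1, I), x), x)) = Mul(6, Add(Mul(I, x), x)) = Mul(6, Add(x, Mul(I, x))) = Add(Mul(6, x), Mul(6, I, x)))
Mul(Mul(Function('d')(0, -2), 21), 10) = Mul(Mul(Mul(6, -2, Add(1, 0)), 21), 10) = Mul(Mul(Mul(6, -2, 1), 21), 10) = Mul(Mul(-12, 21), 10) = Mul(-252, 10) = -2520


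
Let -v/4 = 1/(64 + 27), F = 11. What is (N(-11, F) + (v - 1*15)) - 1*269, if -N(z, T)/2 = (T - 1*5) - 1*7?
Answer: -25666/91 ≈ -282.04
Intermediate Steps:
N(z, T) = 24 - 2*T (N(z, T) = -2*((T - 1*5) - 1*7) = -2*((T - 5) - 7) = -2*((-5 + T) - 7) = -2*(-12 + T) = 24 - 2*T)
v = -4/91 (v = -4/(64 + 27) = -4/91 ≈ -0.043956)
(N(-11, F) + (v - 1*15)) - 1*269 = ((24 - 2*11) + (-4/91 - 1*15)) - 1*269 = ((24 - 22) + (-4/91 - 15)) - 269 = (2 - 1369/91) - 269 = -1187/91 - 269 = -25666/91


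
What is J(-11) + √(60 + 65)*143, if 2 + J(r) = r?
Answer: -13 + 715*√5 ≈ 1585.8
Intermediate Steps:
J(r) = -2 + r
J(-11) + √(60 + 65)*143 = (-2 - 11) + √(60 + 65)*143 = -13 + √125*143 = -13 + (5*√5)*143 = -13 + 715*√5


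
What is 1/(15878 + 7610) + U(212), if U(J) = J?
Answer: 4979457/23488 ≈ 212.00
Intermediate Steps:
1/(15878 + 7610) + U(212) = 1/(15878 + 7610) + 212 = 1/23488 + 212 = 4979457/23488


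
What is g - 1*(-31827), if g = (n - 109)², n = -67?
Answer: 62803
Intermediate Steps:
g = 30976 (g = (-67 - 109)² = (-176)² = 30976)
g - 1*(-31827) = 30976 - 1*(-31827) = 30976 + 31827 = 62803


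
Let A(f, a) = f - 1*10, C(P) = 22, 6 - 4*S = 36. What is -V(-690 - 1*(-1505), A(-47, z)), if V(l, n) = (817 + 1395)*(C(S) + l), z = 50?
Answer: -1851444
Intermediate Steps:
S = -15/2 (S = 3/2 - 1/4*36 = 3/2 - 9 = -15/2 ≈ -7.5000)
A(f, a) = -10 + f (A(f, a) = f - 10 = -10 + f)
V(l, n) = 48664 + 2212*l (V(l, n) = (817 + 1395)*(22 + l) = 2212*(22 + l) = 48664 + 2212*l)
-V(-690 - 1*(-1505), A(-47, z)) = -(48664 + 2212*(-690 - 1*(-1505))) = -(48664 + 2212*(-690 + 1505)) = -(48664 + 2212*815) = -(48664 + 1802780) = -1*1851444 = -1851444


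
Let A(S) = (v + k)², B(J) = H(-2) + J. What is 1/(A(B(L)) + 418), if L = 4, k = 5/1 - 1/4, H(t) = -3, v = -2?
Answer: 16/6809 ≈ 0.0023498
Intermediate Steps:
k = 19/4 (k = 5*1 - 1*¼ = 5 - ¼ = 19/4 ≈ 4.7500)
B(J) = -3 + J
A(S) = 121/16 (A(S) = (-2 + 19/4)² = (11/4)² = 121/16)
1/(A(B(L)) + 418) = 1/(121/16 + 418) = 1/(6809/16) = 16/6809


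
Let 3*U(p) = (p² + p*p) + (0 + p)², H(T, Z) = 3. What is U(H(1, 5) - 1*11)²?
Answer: 4096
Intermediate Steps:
U(p) = p² (U(p) = ((p² + p*p) + (0 + p)²)/3 = ((p² + p²) + p²)/3 = (2*p² + p²)/3 = (3*p²)/3 = p²)
U(H(1, 5) - 1*11)² = ((3 - 1*11)²)² = ((3 - 11)²)² = ((-8)²)² = 64² = 4096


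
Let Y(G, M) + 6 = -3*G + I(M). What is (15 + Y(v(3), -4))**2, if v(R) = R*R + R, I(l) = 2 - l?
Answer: 441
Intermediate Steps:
v(R) = R + R**2 (v(R) = R**2 + R = R + R**2)
Y(G, M) = -4 - M - 3*G (Y(G, M) = -6 + (-3*G + (2 - M)) = -6 + (2 - M - 3*G) = -4 - M - 3*G)
(15 + Y(v(3), -4))**2 = (15 + (-4 - 1*(-4) - 9*(1 + 3)))**2 = (15 + (-4 + 4 - 9*4))**2 = (15 + (-4 + 4 - 3*12))**2 = (15 + (-4 + 4 - 36))**2 = (15 - 36)**2 = (-21)**2 = 441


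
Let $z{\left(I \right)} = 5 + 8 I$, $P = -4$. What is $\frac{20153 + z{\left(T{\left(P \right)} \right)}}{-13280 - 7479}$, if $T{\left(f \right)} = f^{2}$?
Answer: $- \frac{20286}{20759} \approx -0.97721$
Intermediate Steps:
$\frac{20153 + z{\left(T{\left(P \right)} \right)}}{-13280 - 7479} = \frac{20153 + \left(5 + 8 \left(-4\right)^{2}\right)}{-13280 - 7479} = \frac{20153 + \left(5 + 8 \cdot 16\right)}{-20759} = \left(20153 + \left(5 + 128\right)\right) \left(- \frac{1}{20759}\right) = \left(20153 + 133\right) \left(- \frac{1}{20759}\right) = 20286 \left(- \frac{1}{20759}\right) = - \frac{20286}{20759}$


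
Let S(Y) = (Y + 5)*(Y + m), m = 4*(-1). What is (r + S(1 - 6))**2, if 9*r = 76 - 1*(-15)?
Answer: 8281/81 ≈ 102.23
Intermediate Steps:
r = 91/9 (r = (76 - 1*(-15))/9 = (76 + 15)/9 = (1/9)*91 = 91/9 ≈ 10.111)
m = -4
S(Y) = (-4 + Y)*(5 + Y) (S(Y) = (Y + 5)*(Y - 4) = (5 + Y)*(-4 + Y) = (-4 + Y)*(5 + Y))
(r + S(1 - 6))**2 = (91/9 + (-20 + (1 - 6) + (1 - 6)**2))**2 = (91/9 + (-20 - 5 + (-5)**2))**2 = (91/9 + (-20 - 5 + 25))**2 = (91/9 + 0)**2 = (91/9)**2 = 8281/81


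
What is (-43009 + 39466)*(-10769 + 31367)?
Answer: -72978714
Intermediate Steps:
(-43009 + 39466)*(-10769 + 31367) = -3543*20598 = -72978714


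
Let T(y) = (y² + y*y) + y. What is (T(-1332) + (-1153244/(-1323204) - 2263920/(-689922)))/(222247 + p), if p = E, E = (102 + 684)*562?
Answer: 44974899565477123/8418770030553891 ≈ 5.3422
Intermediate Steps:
T(y) = y + 2*y² (T(y) = (y² + y²) + y = 2*y² + y = y + 2*y²)
E = 441732 (E = 786*562 = 441732)
p = 441732
(T(-1332) + (-1153244/(-1323204) - 2263920/(-689922)))/(222247 + p) = (-1332*(1 + 2*(-1332)) + (-1153244/(-1323204) - 2263920/(-689922)))/(222247 + 441732) = (-1332*(1 - 2664) + (-1153244*(-1/1323204) - 2263920*(-1/689922)))/663979 = (-1332*(-2663) + (288311/330801 + 377320/114987))*(1/663979) = (3547116 + 52656616759/12679271529)*(1/663979) = (44974899565477123/12679271529)*(1/663979) = 44974899565477123/8418770030553891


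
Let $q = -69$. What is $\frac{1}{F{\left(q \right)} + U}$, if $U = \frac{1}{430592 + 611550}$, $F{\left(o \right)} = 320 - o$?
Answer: $\frac{1042142}{405393239} \approx 0.0025707$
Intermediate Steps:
$U = \frac{1}{1042142} \approx 9.5956 \cdot 10^{-7}$
$\frac{1}{F{\left(q \right)} + U} = \frac{1}{\left(320 - -69\right) + \frac{1}{1042142}} = \frac{1}{\left(320 + 69\right) + \frac{1}{1042142}} = \frac{1}{389 + \frac{1}{1042142}} = \frac{1}{\frac{405393239}{1042142}} = \frac{1042142}{405393239}$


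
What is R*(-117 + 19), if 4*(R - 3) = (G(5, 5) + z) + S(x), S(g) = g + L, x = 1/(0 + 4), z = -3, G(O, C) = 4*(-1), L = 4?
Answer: -1813/8 ≈ -226.63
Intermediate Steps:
G(O, C) = -4
x = 1/4 ≈ 0.25000
S(g) = 4 + g (S(g) = g + 4 = 4 + g)
R = 37/16 (R = 3 + ((-4 - 3) + (4 + 1/4))/4 = 3 + (-7 + 17/4)/4 = 3 + (1/4)*(-11/4) = 3 - 11/16 = 37/16 ≈ 2.3125)
R*(-117 + 19) = 37*(-117 + 19)/16 = (37/16)*(-98) = -1813/8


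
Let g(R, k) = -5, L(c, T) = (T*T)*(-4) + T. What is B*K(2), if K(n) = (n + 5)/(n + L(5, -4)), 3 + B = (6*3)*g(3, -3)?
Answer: 217/22 ≈ 9.8636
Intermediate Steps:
L(c, T) = T - 4*T**2 (L(c, T) = T**2*(-4) + T = -4*T**2 + T = T - 4*T**2)
B = -93 (B = -3 + (6*3)*(-5) = -3 + 18*(-5) = -3 - 90 = -93)
K(n) = (5 + n)/(-68 + n) (K(n) = (n + 5)/(n - 4*(1 - 4*(-4))) = (5 + n)/(n - 4*(1 + 16)) = (5 + n)/(n - 4*17) = (5 + n)/(n - 68) = (5 + n)/(-68 + n))
B*K(2) = -93*(5 + 2)/(-68 + 2) = -93*7/(-66) = -(-31)*7/22 = -93*(-7/66) = 217/22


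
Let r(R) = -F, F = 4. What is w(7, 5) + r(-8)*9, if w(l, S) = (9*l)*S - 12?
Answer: 267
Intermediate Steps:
w(l, S) = -12 + 9*S*l (w(l, S) = 9*S*l - 12 = -12 + 9*S*l)
r(R) = -4 (r(R) = -1*4 = -4)
w(7, 5) + r(-8)*9 = (-12 + 9*5*7) - 4*9 = (-12 + 315) - 36 = 303 - 36 = 267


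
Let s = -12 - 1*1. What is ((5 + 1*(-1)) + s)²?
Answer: 81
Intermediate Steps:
s = -13 (s = -12 - 1 = -13)
((5 + 1*(-1)) + s)² = ((5 + 1*(-1)) - 13)² = ((5 - 1) - 13)² = (4 - 13)² = (-9)² = 81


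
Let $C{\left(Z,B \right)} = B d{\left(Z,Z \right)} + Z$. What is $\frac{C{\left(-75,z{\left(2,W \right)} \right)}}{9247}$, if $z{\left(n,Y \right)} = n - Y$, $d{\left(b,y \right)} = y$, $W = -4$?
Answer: $- \frac{75}{1321} \approx -0.056775$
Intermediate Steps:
$C{\left(Z,B \right)} = Z + B Z$ ($C{\left(Z,B \right)} = B Z + Z = Z + B Z$)
$\frac{C{\left(-75,z{\left(2,W \right)} \right)}}{9247} = \frac{\left(-75\right) \left(1 + \left(2 - -4\right)\right)}{9247} = - 75 \left(1 + \left(2 + 4\right)\right) \frac{1}{9247} = - 75 \left(1 + 6\right) \frac{1}{9247} = \left(-75\right) 7 \cdot \frac{1}{9247} = \left(-525\right) \frac{1}{9247} = - \frac{75}{1321}$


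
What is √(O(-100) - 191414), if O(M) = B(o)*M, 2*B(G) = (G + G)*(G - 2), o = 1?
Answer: I*√191314 ≈ 437.39*I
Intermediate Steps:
B(G) = G*(-2 + G) (B(G) = ((G + G)*(G - 2))/2 = ((2*G)*(-2 + G))/2 = (2*G*(-2 + G))/2 = G*(-2 + G))
O(M) = -M (O(M) = (1*(-2 + 1))*M = (1*(-1))*M = -M)
√(O(-100) - 191414) = √(-1*(-100) - 191414) = √(100 - 191414) = √(-191314) = I*√191314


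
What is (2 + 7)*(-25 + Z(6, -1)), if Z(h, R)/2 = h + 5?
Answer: -27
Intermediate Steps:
Z(h, R) = 10 + 2*h (Z(h, R) = 2*(h + 5) = 2*(5 + h) = 10 + 2*h)
(2 + 7)*(-25 + Z(6, -1)) = (2 + 7)*(-25 + (10 + 2*6)) = 9*(-25 + (10 + 12)) = 9*(-25 + 22) = 9*(-3) = -27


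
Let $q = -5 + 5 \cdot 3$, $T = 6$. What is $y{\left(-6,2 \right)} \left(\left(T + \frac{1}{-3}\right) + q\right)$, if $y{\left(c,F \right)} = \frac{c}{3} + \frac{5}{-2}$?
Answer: $- \frac{141}{2} \approx -70.5$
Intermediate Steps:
$y{\left(c,F \right)} = - \frac{5}{2} + \frac{c}{3}$ ($y{\left(c,F \right)} = c \frac{1}{3} + 5 \left(- \frac{1}{2}\right) = \frac{c}{3} - \frac{5}{2} = - \frac{5}{2} + \frac{c}{3}$)
$q = 10$ ($q = -5 + 15 = 10$)
$y{\left(-6,2 \right)} \left(\left(T + \frac{1}{-3}\right) + q\right) = \left(- \frac{5}{2} + \frac{1}{3} \left(-6\right)\right) \left(\left(6 + \frac{1}{-3}\right) + 10\right) = \left(- \frac{5}{2} - 2\right) \left(\left(6 - \frac{1}{3}\right) + 10\right) = - \frac{9 \left(\frac{17}{3} + 10\right)}{2} = \left(- \frac{9}{2}\right) \frac{47}{3} = - \frac{141}{2}$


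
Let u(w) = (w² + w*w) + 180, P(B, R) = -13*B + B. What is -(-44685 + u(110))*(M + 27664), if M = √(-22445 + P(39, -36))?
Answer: 561717520 + 20305*I*√22913 ≈ 5.6172e+8 + 3.0736e+6*I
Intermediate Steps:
P(B, R) = -12*B
u(w) = 180 + 2*w² (u(w) = (w² + w²) + 180 = 2*w² + 180 = 180 + 2*w²)
M = I*√22913 (M = √(-22445 - 12*39) = √(-22445 - 468) = √(-22913) = I*√22913 ≈ 151.37*I)
-(-44685 + u(110))*(M + 27664) = -(-44685 + (180 + 2*110²))*(I*√22913 + 27664) = -(-44685 + (180 + 2*12100))*(27664 + I*√22913) = -(-44685 + (180 + 24200))*(27664 + I*√22913) = -(-44685 + 24380)*(27664 + I*√22913) = -(-20305)*(27664 + I*√22913) = -(-561717520 - 20305*I*√22913) = 561717520 + 20305*I*√22913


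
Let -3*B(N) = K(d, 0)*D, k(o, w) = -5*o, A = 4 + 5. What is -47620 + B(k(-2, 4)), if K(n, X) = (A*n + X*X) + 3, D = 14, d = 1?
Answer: -47676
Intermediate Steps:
A = 9
K(n, X) = 3 + X² + 9*n (K(n, X) = (9*n + X*X) + 3 = (9*n + X²) + 3 = (X² + 9*n) + 3 = 3 + X² + 9*n)
B(N) = -56 (B(N) = -(3 + 0² + 9*1)*14/3 = -(3 + 0 + 9)*14/3 = -4*14 = -⅓*168 = -56)
-47620 + B(k(-2, 4)) = -47620 - 56 = -47676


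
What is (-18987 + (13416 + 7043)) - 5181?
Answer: -3709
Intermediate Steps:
(-18987 + (13416 + 7043)) - 5181 = (-18987 + 20459) - 5181 = 1472 - 5181 = -3709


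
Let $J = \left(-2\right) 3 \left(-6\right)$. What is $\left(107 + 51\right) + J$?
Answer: $194$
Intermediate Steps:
$J = 36$ ($J = \left(-6\right) \left(-6\right) = 36$)
$\left(107 + 51\right) + J = \left(107 + 51\right) + 36 = 158 + 36 = 194$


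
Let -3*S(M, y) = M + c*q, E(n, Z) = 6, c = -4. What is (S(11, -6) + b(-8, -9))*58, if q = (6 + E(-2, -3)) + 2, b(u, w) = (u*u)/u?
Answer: 406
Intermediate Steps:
b(u, w) = u (b(u, w) = u²/u = u)
q = 14 (q = (6 + 6) + 2 = 12 + 2 = 14)
S(M, y) = 56/3 - M/3 (S(M, y) = -(M - 4*14)/3 = -(M - 56)/3 = -(-56 + M)/3 = 56/3 - M/3)
(S(11, -6) + b(-8, -9))*58 = ((56/3 - ⅓*11) - 8)*58 = ((56/3 - 11/3) - 8)*58 = (15 - 8)*58 = 7*58 = 406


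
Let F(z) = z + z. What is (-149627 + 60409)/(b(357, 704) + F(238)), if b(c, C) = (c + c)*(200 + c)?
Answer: -44609/199087 ≈ -0.22407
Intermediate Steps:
F(z) = 2*z
b(c, C) = 2*c*(200 + c) (b(c, C) = (2*c)*(200 + c) = 2*c*(200 + c))
(-149627 + 60409)/(b(357, 704) + F(238)) = (-149627 + 60409)/(2*357*(200 + 357) + 2*238) = -89218/(2*357*557 + 476) = -89218/(397698 + 476) = -89218/398174 = -89218*1/398174 = -44609/199087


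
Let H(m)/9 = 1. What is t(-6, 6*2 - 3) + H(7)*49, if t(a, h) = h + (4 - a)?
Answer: 460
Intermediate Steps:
H(m) = 9 (H(m) = 9*1 = 9)
t(a, h) = 4 + h - a
t(-6, 6*2 - 3) + H(7)*49 = (4 + (6*2 - 3) - 1*(-6)) + 9*49 = (4 + (12 - 3) + 6) + 441 = (4 + 9 + 6) + 441 = 19 + 441 = 460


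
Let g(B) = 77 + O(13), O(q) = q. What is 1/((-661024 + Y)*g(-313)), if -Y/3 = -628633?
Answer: 1/110238750 ≈ 9.0712e-9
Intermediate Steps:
Y = 1885899 (Y = -3*(-628633) = 1885899)
g(B) = 90 (g(B) = 77 + 13 = 90)
1/((-661024 + Y)*g(-313)) = 1/((-661024 + 1885899)*90) = (1/90)/1224875 = (1/1224875)*(1/90) = 1/110238750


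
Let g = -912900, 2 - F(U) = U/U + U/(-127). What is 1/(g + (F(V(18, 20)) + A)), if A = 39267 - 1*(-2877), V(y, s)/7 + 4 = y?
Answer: -127/110585787 ≈ -1.1484e-6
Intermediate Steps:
V(y, s) = -28 + 7*y
A = 42144 (A = 39267 + 2877 = 42144)
F(U) = 1 + U/127 (F(U) = 2 - (U/U + U/(-127)) = 2 - (1 + U*(-1/127)) = 2 - (1 - U/127) = 2 + (-1 + U/127) = 1 + U/127)
1/(g + (F(V(18, 20)) + A)) = 1/(-912900 + ((1 + (-28 + 7*18)/127) + 42144)) = 1/(-912900 + ((1 + (-28 + 126)/127) + 42144)) = 1/(-912900 + ((1 + (1/127)*98) + 42144)) = 1/(-912900 + ((1 + 98/127) + 42144)) = 1/(-912900 + (225/127 + 42144)) = 1/(-912900 + 5352513/127) = 1/(-110585787/127) = -127/110585787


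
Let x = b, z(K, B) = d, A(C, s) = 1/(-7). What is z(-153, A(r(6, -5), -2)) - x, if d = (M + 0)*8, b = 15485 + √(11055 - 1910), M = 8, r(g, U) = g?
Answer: -15421 - √9145 ≈ -15517.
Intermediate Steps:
A(C, s) = -⅐
b = 15485 + √9145 ≈ 15581.
d = 64 (d = (8 + 0)*8 = 8*8 = 64)
z(K, B) = 64
x = 15485 + √9145 ≈ 15581.
z(-153, A(r(6, -5), -2)) - x = 64 - (15485 + √9145) = 64 + (-15485 - √9145) = -15421 - √9145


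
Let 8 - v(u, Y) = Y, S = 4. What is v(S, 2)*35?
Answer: 210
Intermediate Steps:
v(u, Y) = 8 - Y
v(S, 2)*35 = (8 - 1*2)*35 = (8 - 2)*35 = 6*35 = 210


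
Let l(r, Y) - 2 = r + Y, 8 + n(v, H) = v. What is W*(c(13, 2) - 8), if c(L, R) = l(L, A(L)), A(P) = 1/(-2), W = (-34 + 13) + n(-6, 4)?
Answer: -455/2 ≈ -227.50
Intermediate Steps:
n(v, H) = -8 + v
W = -35 (W = (-34 + 13) + (-8 - 6) = -21 - 14 = -35)
A(P) = -1/2
l(r, Y) = 2 + Y + r (l(r, Y) = 2 + (r + Y) = 2 + (Y + r) = 2 + Y + r)
c(L, R) = 3/2 + L (c(L, R) = 2 - 1/2 + L = 3/2 + L)
W*(c(13, 2) - 8) = -35*((3/2 + 13) - 8) = -35*(29/2 - 8) = -35*13/2 = -455/2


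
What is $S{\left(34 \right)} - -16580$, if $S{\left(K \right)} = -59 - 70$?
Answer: $16451$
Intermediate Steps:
$S{\left(K \right)} = -129$
$S{\left(34 \right)} - -16580 = -129 - -16580 = -129 + 16580 = 16451$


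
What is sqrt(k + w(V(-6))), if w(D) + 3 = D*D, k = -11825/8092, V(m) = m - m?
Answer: I*sqrt(252707)/238 ≈ 2.1122*I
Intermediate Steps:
V(m) = 0
k = -11825/8092 (k = -11825*1/8092 = -11825/8092 ≈ -1.4613)
w(D) = -3 + D**2 (w(D) = -3 + D*D = -3 + D**2)
sqrt(k + w(V(-6))) = sqrt(-11825/8092 + (-3 + 0**2)) = sqrt(-11825/8092 + (-3 + 0)) = sqrt(-11825/8092 - 3) = sqrt(-36101/8092) = I*sqrt(252707)/238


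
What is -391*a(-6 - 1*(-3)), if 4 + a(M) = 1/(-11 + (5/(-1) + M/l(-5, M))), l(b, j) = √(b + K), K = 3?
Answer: 827356/521 + 1173*I*√2/521 ≈ 1588.0 + 3.184*I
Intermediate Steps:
l(b, j) = √(3 + b) (l(b, j) = √(b + 3) = √(3 + b))
a(M) = -4 + 1/(-16 - I*M*√2/2) (a(M) = -4 + 1/(-11 + (5/(-1) + M/(√(3 - 5)))) = -4 + 1/(-11 + (5*(-1) + M/(√(-2)))) = -4 + 1/(-11 + (-5 + M/((I*√2)))) = -4 + 1/(-11 + (-5 + M*(-I*√2/2))) = -4 + 1/(-11 + (-5 - I*M*√2/2)) = -4 + 1/(-16 - I*M*√2/2))
-391*a(-6 - 1*(-3)) = -391*(-4*(-6 - 1*(-3)) + 65*I*√2)/((-6 - 1*(-3)) - 16*I*√2) = -391*(-4*(-6 + 3) + 65*I*√2)/((-6 + 3) - 16*I*√2) = -391*(-4*(-3) + 65*I*√2)/(-3 - 16*I*√2) = -391*(12 + 65*I*√2)/(-3 - 16*I*√2)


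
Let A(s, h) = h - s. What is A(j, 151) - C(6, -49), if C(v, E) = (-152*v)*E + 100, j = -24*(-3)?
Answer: -44709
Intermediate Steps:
j = 72
C(v, E) = 100 - 152*E*v (C(v, E) = -152*E*v + 100 = 100 - 152*E*v)
A(j, 151) - C(6, -49) = (151 - 1*72) - (100 - 152*(-49)*6) = (151 - 72) - (100 + 44688) = 79 - 1*44788 = 79 - 44788 = -44709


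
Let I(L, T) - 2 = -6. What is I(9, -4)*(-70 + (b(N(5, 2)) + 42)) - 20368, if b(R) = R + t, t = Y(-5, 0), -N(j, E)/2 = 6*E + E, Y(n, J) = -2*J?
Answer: -20144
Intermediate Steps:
I(L, T) = -4 (I(L, T) = 2 - 6 = -4)
N(j, E) = -14*E (N(j, E) = -2*(6*E + E) = -14*E)
t = 0 (t = -2*0 = 0)
b(R) = R (b(R) = R + 0 = R)
I(9, -4)*(-70 + (b(N(5, 2)) + 42)) - 20368 = -4*(-70 + (-14*2 + 42)) - 20368 = -4*(-70 + (-28 + 42)) - 20368 = -4*(-70 + 14) - 20368 = -4*(-56) - 20368 = 224 - 20368 = -20144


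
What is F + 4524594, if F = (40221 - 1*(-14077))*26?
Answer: 5936342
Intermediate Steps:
F = 1411748 (F = (40221 + 14077)*26 = 54298*26 = 1411748)
F + 4524594 = 1411748 + 4524594 = 5936342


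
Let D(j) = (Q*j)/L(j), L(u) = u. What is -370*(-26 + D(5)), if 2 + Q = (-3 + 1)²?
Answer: 8880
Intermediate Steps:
Q = 2 (Q = -2 + (-3 + 1)² = -2 + (-2)² = -2 + 4 = 2)
D(j) = 2 (D(j) = (2*j)/j = 2)
-370*(-26 + D(5)) = -370*(-26 + 2) = -370*(-24) = 8880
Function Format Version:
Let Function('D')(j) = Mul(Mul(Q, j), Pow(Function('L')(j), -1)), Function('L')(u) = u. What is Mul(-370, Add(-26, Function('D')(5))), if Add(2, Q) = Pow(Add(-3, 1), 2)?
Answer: 8880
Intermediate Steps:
Q = 2 (Q = Add(-2, Pow(Add(-3, 1), 2)) = Add(-2, Pow(-2, 2)) = Add(-2, 4) = 2)
Function('D')(j) = 2 (Function('D')(j) = Mul(Mul(2, j), Pow(j, -1)) = 2)
Mul(-370, Add(-26, Function('D')(5))) = Mul(-370, Add(-26, 2)) = Mul(-370, -24) = 8880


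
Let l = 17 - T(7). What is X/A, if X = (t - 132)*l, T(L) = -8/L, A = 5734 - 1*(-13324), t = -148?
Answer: -2540/9529 ≈ -0.26655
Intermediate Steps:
A = 19058 (A = 5734 + 13324 = 19058)
l = 127/7 (l = 17 - (-8)/7 = 17 - 1*(-8/7) = 17 + 8/7 = 127/7 ≈ 18.143)
X = -5080 (X = (-148 - 132)*(127/7) = -280*127/7 = -5080)
X/A = -5080/19058 = -5080*1/19058 = -2540/9529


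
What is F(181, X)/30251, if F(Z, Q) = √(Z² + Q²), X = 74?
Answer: √38237/30251 ≈ 0.0064640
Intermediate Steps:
F(Z, Q) = √(Q² + Z²)
F(181, X)/30251 = √(74² + 181²)/30251 = √(5476 + 32761)*(1/30251) = √38237*(1/30251) = √38237/30251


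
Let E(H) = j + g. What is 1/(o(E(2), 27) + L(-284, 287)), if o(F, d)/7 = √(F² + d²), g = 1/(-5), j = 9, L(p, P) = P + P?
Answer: 2050/1035573 - 5*√20161/1035573 ≈ 0.0012940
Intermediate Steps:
L(p, P) = 2*P
g = -⅕ (g = 1*(-⅕) = -⅕ ≈ -0.20000)
E(H) = 44/5 (E(H) = 9 - ⅕ = 44/5)
o(F, d) = 7*√(F² + d²)
1/(o(E(2), 27) + L(-284, 287)) = 1/(7*√((44/5)² + 27²) + 2*287) = 1/(7*√(1936/25 + 729) + 574) = 1/(7*√(20161/25) + 574) = 1/(7*(√20161/5) + 574) = 1/(7*√20161/5 + 574) = 1/(574 + 7*√20161/5)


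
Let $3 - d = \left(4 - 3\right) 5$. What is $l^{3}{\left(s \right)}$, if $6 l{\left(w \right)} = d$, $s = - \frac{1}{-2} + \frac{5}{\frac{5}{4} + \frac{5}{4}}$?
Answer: $- \frac{1}{27} \approx -0.037037$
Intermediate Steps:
$s = \frac{5}{2}$ ($s = \left(-1\right) \left(- \frac{1}{2}\right) + \frac{5}{5 \cdot \frac{1}{4} + 5 \cdot \frac{1}{4}} = \frac{1}{2} + \frac{5}{\frac{5}{4} + \frac{5}{4}} = \frac{1}{2} + \frac{5}{\frac{5}{2}} = \frac{1}{2} + 5 \cdot \frac{2}{5} = \frac{1}{2} + 2 = \frac{5}{2} \approx 2.5$)
$d = -2$ ($d = 3 - \left(4 - 3\right) 5 = 3 - 1 \cdot 5 = 3 - 5 = -2$)
$l{\left(w \right)} = - \frac{1}{3}$ ($l{\left(w \right)} = \frac{1}{6} \left(-2\right) = - \frac{1}{3}$)
$l^{3}{\left(s \right)} = \left(- \frac{1}{3}\right)^{3} = - \frac{1}{27}$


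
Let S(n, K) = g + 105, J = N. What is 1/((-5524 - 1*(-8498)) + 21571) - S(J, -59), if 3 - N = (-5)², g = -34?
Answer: -1742694/24545 ≈ -71.000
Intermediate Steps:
N = -22 (N = 3 - 1*(-5)² = 3 - 1*25 = 3 - 25 = -22)
J = -22
S(n, K) = 71 (S(n, K) = -34 + 105 = 71)
1/((-5524 - 1*(-8498)) + 21571) - S(J, -59) = 1/((-5524 - 1*(-8498)) + 21571) - 1*71 = 1/((-5524 + 8498) + 21571) - 71 = 1/(2974 + 21571) - 71 = 1/24545 - 71 = -1742694/24545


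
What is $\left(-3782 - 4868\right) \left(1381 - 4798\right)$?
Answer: $29557050$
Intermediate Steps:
$\left(-3782 - 4868\right) \left(1381 - 4798\right) = \left(-8650\right) \left(-3417\right) = 29557050$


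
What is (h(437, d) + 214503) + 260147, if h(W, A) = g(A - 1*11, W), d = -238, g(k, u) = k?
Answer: 474401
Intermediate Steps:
h(W, A) = -11 + A (h(W, A) = A - 1*11 = A - 11 = -11 + A)
(h(437, d) + 214503) + 260147 = ((-11 - 238) + 214503) + 260147 = (-249 + 214503) + 260147 = 214254 + 260147 = 474401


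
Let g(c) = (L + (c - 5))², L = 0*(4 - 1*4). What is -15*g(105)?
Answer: -150000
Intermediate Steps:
L = 0 (L = 0*(4 - 4) = 0*0 = 0)
g(c) = (-5 + c)² (g(c) = (0 + (c - 5))² = (0 + (-5 + c))² = (-5 + c)²)
-15*g(105) = -15*(-5 + 105)² = -15*100² = -15*10000 = -150000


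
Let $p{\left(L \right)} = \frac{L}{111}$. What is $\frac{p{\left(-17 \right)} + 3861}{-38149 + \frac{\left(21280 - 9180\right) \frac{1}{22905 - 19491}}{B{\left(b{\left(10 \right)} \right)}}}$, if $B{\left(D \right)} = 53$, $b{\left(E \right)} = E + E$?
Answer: $- \frac{12923902978}{127700768773} \approx -0.1012$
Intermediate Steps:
$b{\left(E \right)} = 2 E$
$p{\left(L \right)} = \frac{L}{111}$ ($p{\left(L \right)} = L \frac{1}{111} = \frac{L}{111}$)
$\frac{p{\left(-17 \right)} + 3861}{-38149 + \frac{\left(21280 - 9180\right) \frac{1}{22905 - 19491}}{B{\left(b{\left(10 \right)} \right)}}} = \frac{\frac{1}{111} \left(-17\right) + 3861}{-38149 + \frac{\left(21280 - 9180\right) \frac{1}{22905 - 19491}}{53}} = \frac{- \frac{17}{111} + 3861}{-38149 + \frac{12100}{3414} \cdot \frac{1}{53}} = \frac{428554}{111 \left(-38149 + 12100 \cdot \frac{1}{3414} \cdot \frac{1}{53}\right)} = \frac{428554}{111 \left(-38149 + \frac{6050}{1707} \cdot \frac{1}{53}\right)} = \frac{428554}{111 \left(-38149 + \frac{6050}{90471}\right)} = \frac{428554}{111 \left(- \frac{3451372129}{90471}\right)} = \frac{428554}{111} \left(- \frac{90471}{3451372129}\right) = - \frac{12923902978}{127700768773}$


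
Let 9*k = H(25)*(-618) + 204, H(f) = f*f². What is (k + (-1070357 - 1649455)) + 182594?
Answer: -3610112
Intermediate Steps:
H(f) = f³
k = -1072894 (k = (25³*(-618) + 204)/9 = (15625*(-618) + 204)/9 = (-9656250 + 204)/9 = (⅑)*(-9656046) = -1072894)
(k + (-1070357 - 1649455)) + 182594 = (-1072894 + (-1070357 - 1649455)) + 182594 = (-1072894 - 2719812) + 182594 = -3792706 + 182594 = -3610112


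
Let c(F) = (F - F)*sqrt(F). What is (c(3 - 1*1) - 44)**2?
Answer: 1936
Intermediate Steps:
c(F) = 0 (c(F) = 0*sqrt(F) = 0)
(c(3 - 1*1) - 44)**2 = (0 - 44)**2 = (-44)**2 = 1936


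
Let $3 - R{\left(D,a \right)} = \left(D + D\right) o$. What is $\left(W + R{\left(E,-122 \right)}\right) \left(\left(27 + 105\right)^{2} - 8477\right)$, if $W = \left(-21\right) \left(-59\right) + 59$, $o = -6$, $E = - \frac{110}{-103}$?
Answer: $\frac{1210734881}{103} \approx 1.1755 \cdot 10^{7}$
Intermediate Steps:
$E = \frac{110}{103}$ ($E = \left(-110\right) \left(- \frac{1}{103}\right) = \frac{110}{103} \approx 1.068$)
$W = 1298$ ($W = 1239 + 59 = 1298$)
$R{\left(D,a \right)} = 3 + 12 D$ ($R{\left(D,a \right)} = 3 - \left(D + D\right) \left(-6\right) = 3 - 2 D \left(-6\right) = 3 - - 12 D = 3 + 12 D$)
$\left(W + R{\left(E,-122 \right)}\right) \left(\left(27 + 105\right)^{2} - 8477\right) = \left(1298 + \left(3 + 12 \cdot \frac{110}{103}\right)\right) \left(\left(27 + 105\right)^{2} - 8477\right) = \left(1298 + \left(3 + \frac{1320}{103}\right)\right) \left(132^{2} - 8477\right) = \left(1298 + \frac{1629}{103}\right) \left(17424 - 8477\right) = \frac{135323}{103} \cdot 8947 = \frac{1210734881}{103}$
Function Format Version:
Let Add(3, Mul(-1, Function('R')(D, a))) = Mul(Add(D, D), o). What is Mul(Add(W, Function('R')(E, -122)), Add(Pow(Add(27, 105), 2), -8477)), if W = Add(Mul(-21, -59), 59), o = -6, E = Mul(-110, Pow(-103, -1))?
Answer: Rational(1210734881, 103) ≈ 1.1755e+7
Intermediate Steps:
E = Rational(110, 103) (E = Mul(-110, Rational(-1, 103)) = Rational(110, 103) ≈ 1.0680)
W = 1298 (W = Add(1239, 59) = 1298)
Function('R')(D, a) = Add(3, Mul(12, D)) (Function('R')(D, a) = Add(3, Mul(-1, Mul(Add(D, D), -6))) = Add(3, Mul(-1, Mul(Mul(2, D), -6))) = Add(3, Mul(-1, Mul(-12, D))) = Add(3, Mul(12, D)))
Mul(Add(W, Function('R')(E, -122)), Add(Pow(Add(27, 105), 2), -8477)) = Mul(Add(1298, Add(3, Mul(12, Rational(110, 103)))), Add(Pow(Add(27, 105), 2), -8477)) = Mul(Add(1298, Add(3, Rational(1320, 103))), Add(Pow(132, 2), -8477)) = Mul(Add(1298, Rational(1629, 103)), Add(17424, -8477)) = Mul(Rational(135323, 103), 8947) = Rational(1210734881, 103)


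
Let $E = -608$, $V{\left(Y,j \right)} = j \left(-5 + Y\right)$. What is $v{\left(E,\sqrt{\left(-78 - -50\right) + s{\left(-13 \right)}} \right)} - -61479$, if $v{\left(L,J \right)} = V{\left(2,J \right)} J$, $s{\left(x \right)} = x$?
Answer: $61602$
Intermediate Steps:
$v{\left(L,J \right)} = - 3 J^{2}$ ($v{\left(L,J \right)} = J \left(-5 + 2\right) J = J \left(-3\right) J = - 3 J J = - 3 J^{2}$)
$v{\left(E,\sqrt{\left(-78 - -50\right) + s{\left(-13 \right)}} \right)} - -61479 = - 3 \left(\sqrt{\left(-78 - -50\right) - 13}\right)^{2} - -61479 = - 3 \left(\sqrt{\left(-78 + 50\right) - 13}\right)^{2} + 61479 = - 3 \left(\sqrt{-28 - 13}\right)^{2} + 61479 = - 3 \left(\sqrt{-41}\right)^{2} + 61479 = - 3 \left(i \sqrt{41}\right)^{2} + 61479 = \left(-3\right) \left(-41\right) + 61479 = 123 + 61479 = 61602$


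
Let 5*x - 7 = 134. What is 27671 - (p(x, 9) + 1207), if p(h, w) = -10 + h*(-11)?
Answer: 133921/5 ≈ 26784.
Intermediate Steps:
x = 141/5 (x = 7/5 + (⅕)*134 = 7/5 + 134/5 = 141/5 ≈ 28.200)
p(h, w) = -10 - 11*h
27671 - (p(x, 9) + 1207) = 27671 - ((-10 - 11*141/5) + 1207) = 27671 - ((-10 - 1551/5) + 1207) = 27671 - (-1601/5 + 1207) = 27671 - 1*4434/5 = 27671 - 4434/5 = 133921/5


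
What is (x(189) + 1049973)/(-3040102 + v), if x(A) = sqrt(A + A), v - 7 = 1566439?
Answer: -45651/64072 - 3*sqrt(42)/1473656 ≈ -0.71251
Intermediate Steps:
v = 1566446 (v = 7 + 1566439 = 1566446)
x(A) = sqrt(2)*sqrt(A) (x(A) = sqrt(2*A) = sqrt(2)*sqrt(A))
(x(189) + 1049973)/(-3040102 + v) = (sqrt(2)*sqrt(189) + 1049973)/(-3040102 + 1566446) = (sqrt(2)*(3*sqrt(21)) + 1049973)/(-1473656) = (3*sqrt(42) + 1049973)*(-1/1473656) = (1049973 + 3*sqrt(42))*(-1/1473656) = -45651/64072 - 3*sqrt(42)/1473656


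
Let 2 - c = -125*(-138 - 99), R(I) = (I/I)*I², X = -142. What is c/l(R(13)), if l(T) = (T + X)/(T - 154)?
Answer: -148115/9 ≈ -16457.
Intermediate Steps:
R(I) = I² (R(I) = 1*I² = I²)
l(T) = (-142 + T)/(-154 + T) (l(T) = (T - 142)/(T - 154) = (-142 + T)/(-154 + T))
c = -29623 (c = 2 - (-125)*(-138 - 99) = 2 - (-125)*(-237) = 2 - 1*29625 = 2 - 29625 = -29623)
c/l(R(13)) = -29623*(-154 + 13²)/(-142 + 13²) = -29623*(-154 + 169)/(-142 + 169) = -29623/(27/15) = -29623/((1/15)*27) = -29623/9/5 = -29623*5/9 = -148115/9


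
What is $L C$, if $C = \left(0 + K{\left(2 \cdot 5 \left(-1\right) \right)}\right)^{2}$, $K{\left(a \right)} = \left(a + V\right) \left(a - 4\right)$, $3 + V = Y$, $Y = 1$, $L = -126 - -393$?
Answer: $7535808$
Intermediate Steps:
$L = 267$ ($L = -126 + 393 = 267$)
$V = -2$ ($V = -3 + 1 = -2$)
$K{\left(a \right)} = \left(-4 + a\right) \left(-2 + a\right)$ ($K{\left(a \right)} = \left(a - 2\right) \left(a - 4\right) = \left(-2 + a\right) \left(-4 + a\right) = \left(-4 + a\right) \left(-2 + a\right)$)
$C = 28224$ ($C = \left(0 + \left(8 + \left(2 \cdot 5 \left(-1\right)\right)^{2} - 6 \cdot 2 \cdot 5 \left(-1\right)\right)\right)^{2} = \left(0 + \left(8 + \left(10 \left(-1\right)\right)^{2} - 6 \cdot 10 \left(-1\right)\right)\right)^{2} = \left(0 + \left(8 + \left(-10\right)^{2} - -60\right)\right)^{2} = \left(0 + \left(8 + 100 + 60\right)\right)^{2} = \left(0 + 168\right)^{2} = 168^{2} = 28224$)
$L C = 267 \cdot 28224 = 7535808$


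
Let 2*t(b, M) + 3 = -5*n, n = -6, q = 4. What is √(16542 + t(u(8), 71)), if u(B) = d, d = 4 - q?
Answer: 3*√7358/2 ≈ 128.67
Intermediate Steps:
d = 0 (d = 4 - 1*4 = 4 - 4 = 0)
u(B) = 0
t(b, M) = 27/2 (t(b, M) = -3/2 + (-5*(-6))/2 = -3/2 + (½)*30 = -3/2 + 15 = 27/2)
√(16542 + t(u(8), 71)) = √(16542 + 27/2) = √(33111/2) = 3*√7358/2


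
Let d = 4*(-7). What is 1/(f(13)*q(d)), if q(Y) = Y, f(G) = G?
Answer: -1/364 ≈ -0.0027473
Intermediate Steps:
d = -28
1/(f(13)*q(d)) = 1/(13*(-28)) = 1/(-364) = -1/364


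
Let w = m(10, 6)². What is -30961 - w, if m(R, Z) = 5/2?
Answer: -123869/4 ≈ -30967.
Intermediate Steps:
m(R, Z) = 5/2 (m(R, Z) = 5*(½) = 5/2)
w = 25/4 (w = (5/2)² = 25/4 ≈ 6.2500)
-30961 - w = -30961 - 1*25/4 = -30961 - 25/4 = -123869/4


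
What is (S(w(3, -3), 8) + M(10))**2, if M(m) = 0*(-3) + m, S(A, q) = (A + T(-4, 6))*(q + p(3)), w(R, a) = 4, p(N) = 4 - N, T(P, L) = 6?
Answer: 10000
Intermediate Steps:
S(A, q) = (1 + q)*(6 + A) (S(A, q) = (A + 6)*(q + (4 - 1*3)) = (6 + A)*(q + (4 - 3)) = (6 + A)*(q + 1) = (6 + A)*(1 + q) = (1 + q)*(6 + A))
M(m) = m (M(m) = 0 + m = m)
(S(w(3, -3), 8) + M(10))**2 = ((6 + 4 + 6*8 + 4*8) + 10)**2 = ((6 + 4 + 48 + 32) + 10)**2 = (90 + 10)**2 = 100**2 = 10000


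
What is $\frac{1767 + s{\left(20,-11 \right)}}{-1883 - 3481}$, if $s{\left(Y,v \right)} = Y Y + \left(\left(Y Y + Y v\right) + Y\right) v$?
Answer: $\frac{11}{1788} \approx 0.0061521$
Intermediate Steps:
$s{\left(Y,v \right)} = Y^{2} + v \left(Y + Y^{2} + Y v\right)$ ($s{\left(Y,v \right)} = Y^{2} + \left(\left(Y^{2} + Y v\right) + Y\right) v = Y^{2} + \left(Y + Y^{2} + Y v\right) v = Y^{2} + v \left(Y + Y^{2} + Y v\right)$)
$\frac{1767 + s{\left(20,-11 \right)}}{-1883 - 3481} = \frac{1767 + 20 \left(20 - 11 + \left(-11\right)^{2} + 20 \left(-11\right)\right)}{-1883 - 3481} = \frac{1767 + 20 \left(20 - 11 + 121 - 220\right)}{-5364} = \left(1767 + 20 \left(-90\right)\right) \left(- \frac{1}{5364}\right) = \left(1767 - 1800\right) \left(- \frac{1}{5364}\right) = \left(-33\right) \left(- \frac{1}{5364}\right) = \frac{11}{1788}$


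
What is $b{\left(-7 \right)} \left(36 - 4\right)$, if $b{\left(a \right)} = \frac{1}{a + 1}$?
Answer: $- \frac{16}{3} \approx -5.3333$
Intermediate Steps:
$b{\left(a \right)} = \frac{1}{1 + a}$
$b{\left(-7 \right)} \left(36 - 4\right) = \frac{36 - 4}{1 - 7} = \frac{1}{-6} \cdot 32 = \left(- \frac{1}{6}\right) 32 = - \frac{16}{3}$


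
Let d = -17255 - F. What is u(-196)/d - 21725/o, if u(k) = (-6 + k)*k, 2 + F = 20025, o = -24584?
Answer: -81732589/458221176 ≈ -0.17837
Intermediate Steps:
F = 20023 (F = -2 + 20025 = 20023)
u(k) = k*(-6 + k)
d = -37278 (d = -17255 - 1*20023 = -17255 - 20023 = -37278)
u(-196)/d - 21725/o = -196*(-6 - 196)/(-37278) - 21725/(-24584) = -196*(-202)*(-1/37278) - 21725*(-1/24584) = 39592*(-1/37278) + 21725/24584 = -19796/18639 + 21725/24584 = -81732589/458221176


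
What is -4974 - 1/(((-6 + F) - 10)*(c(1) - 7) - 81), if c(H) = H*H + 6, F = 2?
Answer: -402893/81 ≈ -4974.0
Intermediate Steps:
c(H) = 6 + H**2 (c(H) = H**2 + 6 = 6 + H**2)
-4974 - 1/(((-6 + F) - 10)*(c(1) - 7) - 81) = -4974 - 1/(((-6 + 2) - 10)*((6 + 1**2) - 7) - 81) = -4974 - 1/((-4 - 10)*((6 + 1) - 7) - 81) = -4974 - 1/(-14*(7 - 7) - 81) = -4974 - 1/(-14*0 - 81) = -4974 - 1/(0 - 81) = -4974 - 1/(-81) = -4974 - 1*(-1/81) = -4974 + 1/81 = -402893/81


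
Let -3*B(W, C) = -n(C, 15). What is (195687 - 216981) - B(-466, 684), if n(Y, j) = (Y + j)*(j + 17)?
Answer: -28750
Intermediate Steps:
n(Y, j) = (17 + j)*(Y + j) (n(Y, j) = (Y + j)*(17 + j) = (17 + j)*(Y + j))
B(W, C) = 160 + 32*C/3 (B(W, C) = -(-1)*(15**2 + 17*C + 17*15 + C*15)/3 = -(-1)*(225 + 17*C + 255 + 15*C)/3 = -(-1)*(480 + 32*C)/3 = -(-480 - 32*C)/3 = 160 + 32*C/3)
(195687 - 216981) - B(-466, 684) = (195687 - 216981) - (160 + (32/3)*684) = -21294 - (160 + 7296) = -21294 - 1*7456 = -21294 - 7456 = -28750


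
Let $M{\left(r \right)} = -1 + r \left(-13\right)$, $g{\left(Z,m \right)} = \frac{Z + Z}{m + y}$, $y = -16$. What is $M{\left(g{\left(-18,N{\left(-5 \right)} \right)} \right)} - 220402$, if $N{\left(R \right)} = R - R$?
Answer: $- \frac{881729}{4} \approx -2.2043 \cdot 10^{5}$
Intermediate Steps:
$N{\left(R \right)} = 0$
$g{\left(Z,m \right)} = \frac{2 Z}{-16 + m}$ ($g{\left(Z,m \right)} = \frac{Z + Z}{m - 16} = \frac{2 Z}{-16 + m}$)
$M{\left(r \right)} = -1 - 13 r$
$M{\left(g{\left(-18,N{\left(-5 \right)} \right)} \right)} - 220402 = \left(-1 - 13 \cdot 2 \left(-18\right) \frac{1}{-16 + 0}\right) - 220402 = \left(-1 - 13 \cdot 2 \left(-18\right) \frac{1}{-16}\right) - 220402 = \left(-1 - 13 \cdot 2 \left(-18\right) \left(- \frac{1}{16}\right)\right) - 220402 = \left(-1 - \frac{117}{4}\right) - 220402 = - \frac{121}{4} - 220402 = - \frac{881729}{4}$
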